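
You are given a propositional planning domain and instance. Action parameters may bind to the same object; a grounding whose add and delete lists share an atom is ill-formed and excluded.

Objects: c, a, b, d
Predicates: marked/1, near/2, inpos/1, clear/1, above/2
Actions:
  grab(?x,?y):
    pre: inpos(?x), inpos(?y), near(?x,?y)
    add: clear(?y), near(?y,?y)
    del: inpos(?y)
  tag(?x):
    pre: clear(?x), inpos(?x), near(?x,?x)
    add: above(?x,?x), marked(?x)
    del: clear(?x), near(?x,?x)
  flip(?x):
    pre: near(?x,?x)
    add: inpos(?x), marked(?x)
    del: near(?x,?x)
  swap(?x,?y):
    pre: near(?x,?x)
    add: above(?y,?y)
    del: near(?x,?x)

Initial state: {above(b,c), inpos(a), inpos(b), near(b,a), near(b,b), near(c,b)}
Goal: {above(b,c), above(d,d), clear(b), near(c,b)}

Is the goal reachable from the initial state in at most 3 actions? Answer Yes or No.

Yes

1. grab(b,b)  →  {above(b,c), clear(b), inpos(a), near(b,a), near(b,b), near(c,b)}
2. swap(b,d)  →  {above(b,c), above(d,d), clear(b), inpos(a), near(b,a), near(c,b)}
optimal plan length = 2; 2 ≤ 3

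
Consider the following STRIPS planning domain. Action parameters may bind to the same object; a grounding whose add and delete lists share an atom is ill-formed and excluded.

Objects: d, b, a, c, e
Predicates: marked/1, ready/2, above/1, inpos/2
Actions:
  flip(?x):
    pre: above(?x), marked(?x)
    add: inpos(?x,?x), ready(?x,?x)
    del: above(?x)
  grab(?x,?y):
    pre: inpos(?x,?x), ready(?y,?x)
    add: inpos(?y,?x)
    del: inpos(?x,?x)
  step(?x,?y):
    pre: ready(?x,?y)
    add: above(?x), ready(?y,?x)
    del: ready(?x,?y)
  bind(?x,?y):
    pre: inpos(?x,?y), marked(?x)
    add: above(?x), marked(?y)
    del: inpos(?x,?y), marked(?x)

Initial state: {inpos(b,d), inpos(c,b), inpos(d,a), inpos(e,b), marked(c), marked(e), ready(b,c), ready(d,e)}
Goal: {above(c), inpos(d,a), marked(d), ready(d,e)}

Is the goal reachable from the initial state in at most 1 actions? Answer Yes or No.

No

1. bind(c,b)  →  {above(c), inpos(b,d), inpos(d,a), inpos(e,b), marked(b), marked(e), ready(b,c), ready(d,e)}
2. bind(b,d)  →  {above(b), above(c), inpos(d,a), inpos(e,b), marked(d), marked(e), ready(b,c), ready(d,e)}
optimal plan length = 2; 2 > 1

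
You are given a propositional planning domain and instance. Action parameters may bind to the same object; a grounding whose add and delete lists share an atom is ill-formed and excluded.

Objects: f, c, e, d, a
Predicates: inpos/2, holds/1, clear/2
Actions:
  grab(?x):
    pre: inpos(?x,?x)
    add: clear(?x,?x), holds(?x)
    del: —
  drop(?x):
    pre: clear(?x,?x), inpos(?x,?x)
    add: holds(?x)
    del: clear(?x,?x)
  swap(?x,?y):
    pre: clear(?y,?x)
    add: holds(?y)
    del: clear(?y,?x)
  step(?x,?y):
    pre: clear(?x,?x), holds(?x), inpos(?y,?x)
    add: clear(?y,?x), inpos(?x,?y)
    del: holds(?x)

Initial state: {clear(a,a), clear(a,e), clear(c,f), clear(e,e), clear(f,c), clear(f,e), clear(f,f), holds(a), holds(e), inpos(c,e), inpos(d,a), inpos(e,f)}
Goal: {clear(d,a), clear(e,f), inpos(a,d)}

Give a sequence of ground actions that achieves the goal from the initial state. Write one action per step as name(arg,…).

1. swap(c,f)  →  {clear(a,a), clear(a,e), clear(c,f), clear(e,e), clear(f,e), clear(f,f), holds(a), holds(e), holds(f), inpos(c,e), inpos(d,a), inpos(e,f)}
2. step(f,e)  →  {clear(a,a), clear(a,e), clear(c,f), clear(e,e), clear(e,f), clear(f,e), clear(f,f), holds(a), holds(e), inpos(c,e), inpos(d,a), inpos(e,f), inpos(f,e)}
3. step(a,d)  →  {clear(a,a), clear(a,e), clear(c,f), clear(d,a), clear(e,e), clear(e,f), clear(f,e), clear(f,f), holds(e), inpos(a,d), inpos(c,e), inpos(d,a), inpos(e,f), inpos(f,e)}

swap(c,f); step(f,e); step(a,d)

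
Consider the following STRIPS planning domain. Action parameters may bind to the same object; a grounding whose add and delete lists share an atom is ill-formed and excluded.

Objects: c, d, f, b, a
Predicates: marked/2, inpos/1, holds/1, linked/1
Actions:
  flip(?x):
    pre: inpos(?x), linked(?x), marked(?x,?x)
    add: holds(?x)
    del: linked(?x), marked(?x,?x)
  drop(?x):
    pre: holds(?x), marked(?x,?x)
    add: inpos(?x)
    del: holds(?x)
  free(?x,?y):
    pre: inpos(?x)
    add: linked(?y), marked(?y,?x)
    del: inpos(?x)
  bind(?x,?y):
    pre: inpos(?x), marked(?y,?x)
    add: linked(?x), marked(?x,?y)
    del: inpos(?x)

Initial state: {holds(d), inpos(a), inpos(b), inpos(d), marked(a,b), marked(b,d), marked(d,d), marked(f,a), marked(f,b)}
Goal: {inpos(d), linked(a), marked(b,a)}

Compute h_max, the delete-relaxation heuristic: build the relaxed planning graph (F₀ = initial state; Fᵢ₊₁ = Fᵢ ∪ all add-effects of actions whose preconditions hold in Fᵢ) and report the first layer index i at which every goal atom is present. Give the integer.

F0 = init (9 atoms)
F1 = F0 ∪ {linked(a), linked(b), linked(c), linked(d), linked(f), marked(a,a), marked(a,d), marked(a,f), marked(b,a), marked(b,b), marked(b,f), marked(c,a), marked(c,b), marked(c,d), marked(d,a), marked(d,b), marked(f,d)}  (26 atoms)
goal ⊆ F1  ⇒  h_max = 1

1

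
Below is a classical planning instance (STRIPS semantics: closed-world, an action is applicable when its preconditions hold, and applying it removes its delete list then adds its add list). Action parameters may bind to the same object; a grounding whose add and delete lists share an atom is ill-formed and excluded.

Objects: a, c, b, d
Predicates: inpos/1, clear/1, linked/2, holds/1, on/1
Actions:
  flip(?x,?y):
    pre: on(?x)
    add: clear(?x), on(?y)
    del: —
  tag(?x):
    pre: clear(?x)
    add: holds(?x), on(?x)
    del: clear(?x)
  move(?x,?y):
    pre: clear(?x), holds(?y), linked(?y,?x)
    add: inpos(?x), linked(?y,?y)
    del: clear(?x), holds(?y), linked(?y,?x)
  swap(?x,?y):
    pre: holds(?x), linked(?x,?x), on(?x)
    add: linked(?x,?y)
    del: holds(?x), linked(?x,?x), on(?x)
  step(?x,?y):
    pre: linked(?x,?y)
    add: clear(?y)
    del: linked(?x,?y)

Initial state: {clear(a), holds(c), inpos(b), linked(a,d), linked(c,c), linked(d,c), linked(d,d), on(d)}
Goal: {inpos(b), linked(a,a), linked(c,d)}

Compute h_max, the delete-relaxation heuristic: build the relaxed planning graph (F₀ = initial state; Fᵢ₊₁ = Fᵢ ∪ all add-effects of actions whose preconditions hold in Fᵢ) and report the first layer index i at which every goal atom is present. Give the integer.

2

F0 = init (8 atoms)
F1 = F0 ∪ {clear(c), clear(d), holds(a), on(a), on(b), on(c)}  (14 atoms)
F2 = F1 ∪ {clear(b), holds(d), inpos(d), linked(a,a), linked(c,a), linked(c,b), linked(c,d)}  (21 atoms)
goal ⊆ F2  ⇒  h_max = 2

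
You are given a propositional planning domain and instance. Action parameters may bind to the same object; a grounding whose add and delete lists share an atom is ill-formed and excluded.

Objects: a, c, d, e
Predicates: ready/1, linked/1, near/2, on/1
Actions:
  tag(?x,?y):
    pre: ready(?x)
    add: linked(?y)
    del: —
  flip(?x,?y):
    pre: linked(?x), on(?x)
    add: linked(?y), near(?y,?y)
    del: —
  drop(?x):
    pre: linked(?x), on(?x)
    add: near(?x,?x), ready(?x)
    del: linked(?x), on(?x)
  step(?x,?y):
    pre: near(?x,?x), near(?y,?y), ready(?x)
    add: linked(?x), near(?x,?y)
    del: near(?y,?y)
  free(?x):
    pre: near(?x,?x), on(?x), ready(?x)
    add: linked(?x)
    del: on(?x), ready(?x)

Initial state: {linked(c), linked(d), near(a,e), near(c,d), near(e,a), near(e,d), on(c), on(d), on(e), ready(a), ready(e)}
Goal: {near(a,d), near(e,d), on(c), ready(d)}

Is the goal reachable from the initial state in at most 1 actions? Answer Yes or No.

No

1. flip(c,a)  →  {linked(a), linked(c), linked(d), near(a,a), near(a,e), near(c,d), near(e,a), near(e,d), on(c), on(d), on(e), ready(a), ready(e)}
2. drop(d)  →  {linked(a), linked(c), near(a,a), near(a,e), near(c,d), near(d,d), near(e,a), near(e,d), on(c), on(e), ready(a), ready(d), ready(e)}
3. step(a,d)  →  {linked(a), linked(c), near(a,a), near(a,d), near(a,e), near(c,d), near(e,a), near(e,d), on(c), on(e), ready(a), ready(d), ready(e)}
optimal plan length = 3; 3 > 1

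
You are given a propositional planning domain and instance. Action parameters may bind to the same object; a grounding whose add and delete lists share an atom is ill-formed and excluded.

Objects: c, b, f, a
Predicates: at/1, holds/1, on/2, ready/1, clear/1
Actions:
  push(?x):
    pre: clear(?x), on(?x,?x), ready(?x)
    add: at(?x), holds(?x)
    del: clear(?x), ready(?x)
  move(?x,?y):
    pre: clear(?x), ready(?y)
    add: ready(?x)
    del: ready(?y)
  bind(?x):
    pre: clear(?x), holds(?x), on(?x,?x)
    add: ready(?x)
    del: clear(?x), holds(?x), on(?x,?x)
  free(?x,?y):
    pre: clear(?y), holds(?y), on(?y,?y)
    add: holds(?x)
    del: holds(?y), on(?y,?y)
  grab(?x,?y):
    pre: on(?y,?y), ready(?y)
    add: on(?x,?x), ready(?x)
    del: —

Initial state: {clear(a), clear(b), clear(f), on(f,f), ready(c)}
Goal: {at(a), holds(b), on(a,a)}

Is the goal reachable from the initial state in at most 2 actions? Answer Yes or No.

1. move(f,c)  →  {clear(a), clear(b), clear(f), on(f,f), ready(f)}
2. grab(b,f)  →  {clear(a), clear(b), clear(f), on(b,b), on(f,f), ready(b), ready(f)}
3. push(b)  →  {at(b), clear(a), clear(f), holds(b), on(b,b), on(f,f), ready(f)}
4. grab(a,f)  →  {at(b), clear(a), clear(f), holds(b), on(a,a), on(b,b), on(f,f), ready(a), ready(f)}
5. push(a)  →  {at(a), at(b), clear(f), holds(a), holds(b), on(a,a), on(b,b), on(f,f), ready(f)}
optimal plan length = 5; 5 > 2

No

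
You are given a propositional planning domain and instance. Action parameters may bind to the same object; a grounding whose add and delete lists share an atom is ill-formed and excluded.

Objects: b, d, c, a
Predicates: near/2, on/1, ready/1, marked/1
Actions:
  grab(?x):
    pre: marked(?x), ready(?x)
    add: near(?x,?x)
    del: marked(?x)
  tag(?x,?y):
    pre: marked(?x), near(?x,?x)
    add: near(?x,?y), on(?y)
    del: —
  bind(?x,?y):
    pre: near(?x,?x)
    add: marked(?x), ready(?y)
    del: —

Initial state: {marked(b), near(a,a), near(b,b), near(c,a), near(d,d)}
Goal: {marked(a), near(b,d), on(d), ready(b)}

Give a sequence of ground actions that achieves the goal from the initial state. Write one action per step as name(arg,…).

tag(b,d); bind(a,b)

1. tag(b,d)  →  {marked(b), near(a,a), near(b,b), near(b,d), near(c,a), near(d,d), on(d)}
2. bind(a,b)  →  {marked(a), marked(b), near(a,a), near(b,b), near(b,d), near(c,a), near(d,d), on(d), ready(b)}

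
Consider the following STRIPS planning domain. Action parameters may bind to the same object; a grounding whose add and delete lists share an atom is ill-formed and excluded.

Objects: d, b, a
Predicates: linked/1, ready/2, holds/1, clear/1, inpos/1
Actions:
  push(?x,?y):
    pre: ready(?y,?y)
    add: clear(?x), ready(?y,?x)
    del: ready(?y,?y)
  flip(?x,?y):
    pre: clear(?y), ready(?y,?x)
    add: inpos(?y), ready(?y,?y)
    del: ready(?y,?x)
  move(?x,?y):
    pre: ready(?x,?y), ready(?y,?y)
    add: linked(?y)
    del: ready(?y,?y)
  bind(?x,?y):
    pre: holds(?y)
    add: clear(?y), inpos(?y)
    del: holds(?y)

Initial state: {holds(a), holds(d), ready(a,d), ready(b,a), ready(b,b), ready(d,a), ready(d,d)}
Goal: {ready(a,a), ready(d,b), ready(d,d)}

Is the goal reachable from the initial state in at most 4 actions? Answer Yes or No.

1. push(d,b)  →  {clear(d), holds(a), holds(d), ready(a,d), ready(b,a), ready(b,d), ready(d,a), ready(d,d)}
2. push(b,d)  →  {clear(b), clear(d), holds(a), holds(d), ready(a,d), ready(b,a), ready(b,d), ready(d,a), ready(d,b)}
3. flip(a,d)  →  {clear(b), clear(d), holds(a), holds(d), inpos(d), ready(a,d), ready(b,a), ready(b,d), ready(d,b), ready(d,d)}
4. bind(d,a)  →  {clear(a), clear(b), clear(d), holds(d), inpos(a), inpos(d), ready(a,d), ready(b,a), ready(b,d), ready(d,b), ready(d,d)}
5. flip(d,a)  →  {clear(a), clear(b), clear(d), holds(d), inpos(a), inpos(d), ready(a,a), ready(b,a), ready(b,d), ready(d,b), ready(d,d)}
optimal plan length = 5; 5 > 4

No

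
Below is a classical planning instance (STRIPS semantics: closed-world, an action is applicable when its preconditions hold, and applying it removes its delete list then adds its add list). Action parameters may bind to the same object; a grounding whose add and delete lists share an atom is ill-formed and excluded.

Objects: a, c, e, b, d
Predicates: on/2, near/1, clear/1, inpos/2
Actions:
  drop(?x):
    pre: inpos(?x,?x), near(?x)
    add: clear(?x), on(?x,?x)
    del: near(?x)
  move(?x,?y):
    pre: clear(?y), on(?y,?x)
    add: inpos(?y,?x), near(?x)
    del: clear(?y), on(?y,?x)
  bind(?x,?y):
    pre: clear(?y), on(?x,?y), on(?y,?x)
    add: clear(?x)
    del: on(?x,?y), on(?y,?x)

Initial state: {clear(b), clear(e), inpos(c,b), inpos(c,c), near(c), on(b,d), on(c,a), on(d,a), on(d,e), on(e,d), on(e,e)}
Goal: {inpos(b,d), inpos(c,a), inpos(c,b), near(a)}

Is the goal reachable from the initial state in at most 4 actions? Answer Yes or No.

Yes

1. drop(c)  →  {clear(b), clear(c), clear(e), inpos(c,b), inpos(c,c), on(b,d), on(c,a), on(c,c), on(d,a), on(d,e), on(e,d), on(e,e)}
2. move(a,c)  →  {clear(b), clear(e), inpos(c,a), inpos(c,b), inpos(c,c), near(a), on(b,d), on(c,c), on(d,a), on(d,e), on(e,d), on(e,e)}
3. move(d,b)  →  {clear(e), inpos(b,d), inpos(c,a), inpos(c,b), inpos(c,c), near(a), near(d), on(c,c), on(d,a), on(d,e), on(e,d), on(e,e)}
optimal plan length = 3; 3 ≤ 4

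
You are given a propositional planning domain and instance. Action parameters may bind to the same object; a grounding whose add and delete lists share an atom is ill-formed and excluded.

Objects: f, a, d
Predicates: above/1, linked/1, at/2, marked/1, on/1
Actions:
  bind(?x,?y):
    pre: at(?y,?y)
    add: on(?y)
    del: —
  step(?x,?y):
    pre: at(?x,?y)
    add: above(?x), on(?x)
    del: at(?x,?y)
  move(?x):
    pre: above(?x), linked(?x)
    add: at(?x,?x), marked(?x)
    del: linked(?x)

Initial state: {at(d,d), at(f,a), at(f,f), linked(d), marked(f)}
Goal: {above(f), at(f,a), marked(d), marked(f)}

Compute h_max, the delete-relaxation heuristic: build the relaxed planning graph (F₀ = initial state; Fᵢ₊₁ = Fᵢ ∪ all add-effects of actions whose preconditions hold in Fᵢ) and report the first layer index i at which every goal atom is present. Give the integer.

2

F0 = init (5 atoms)
F1 = F0 ∪ {above(d), above(f), on(d), on(f)}  (9 atoms)
F2 = F1 ∪ {marked(d)}  (10 atoms)
goal ⊆ F2  ⇒  h_max = 2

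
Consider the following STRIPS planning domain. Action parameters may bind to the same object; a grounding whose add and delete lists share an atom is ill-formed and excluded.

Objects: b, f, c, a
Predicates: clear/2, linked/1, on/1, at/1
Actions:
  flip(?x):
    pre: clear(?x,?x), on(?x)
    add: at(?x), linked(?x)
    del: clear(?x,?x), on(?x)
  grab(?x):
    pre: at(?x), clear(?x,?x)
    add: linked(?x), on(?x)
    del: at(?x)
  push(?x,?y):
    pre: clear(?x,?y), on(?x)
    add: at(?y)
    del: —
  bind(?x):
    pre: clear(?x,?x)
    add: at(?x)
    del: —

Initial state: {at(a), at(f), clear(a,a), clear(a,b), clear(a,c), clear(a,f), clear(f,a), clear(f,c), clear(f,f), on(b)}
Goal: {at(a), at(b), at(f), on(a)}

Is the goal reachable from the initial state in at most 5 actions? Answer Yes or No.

1. grab(a)  →  {at(f), clear(a,a), clear(a,b), clear(a,c), clear(a,f), clear(f,a), clear(f,c), clear(f,f), linked(a), on(a), on(b)}
2. push(a,b)  →  {at(b), at(f), clear(a,a), clear(a,b), clear(a,c), clear(a,f), clear(f,a), clear(f,c), clear(f,f), linked(a), on(a), on(b)}
3. push(a,a)  →  {at(a), at(b), at(f), clear(a,a), clear(a,b), clear(a,c), clear(a,f), clear(f,a), clear(f,c), clear(f,f), linked(a), on(a), on(b)}
optimal plan length = 3; 3 ≤ 5

Yes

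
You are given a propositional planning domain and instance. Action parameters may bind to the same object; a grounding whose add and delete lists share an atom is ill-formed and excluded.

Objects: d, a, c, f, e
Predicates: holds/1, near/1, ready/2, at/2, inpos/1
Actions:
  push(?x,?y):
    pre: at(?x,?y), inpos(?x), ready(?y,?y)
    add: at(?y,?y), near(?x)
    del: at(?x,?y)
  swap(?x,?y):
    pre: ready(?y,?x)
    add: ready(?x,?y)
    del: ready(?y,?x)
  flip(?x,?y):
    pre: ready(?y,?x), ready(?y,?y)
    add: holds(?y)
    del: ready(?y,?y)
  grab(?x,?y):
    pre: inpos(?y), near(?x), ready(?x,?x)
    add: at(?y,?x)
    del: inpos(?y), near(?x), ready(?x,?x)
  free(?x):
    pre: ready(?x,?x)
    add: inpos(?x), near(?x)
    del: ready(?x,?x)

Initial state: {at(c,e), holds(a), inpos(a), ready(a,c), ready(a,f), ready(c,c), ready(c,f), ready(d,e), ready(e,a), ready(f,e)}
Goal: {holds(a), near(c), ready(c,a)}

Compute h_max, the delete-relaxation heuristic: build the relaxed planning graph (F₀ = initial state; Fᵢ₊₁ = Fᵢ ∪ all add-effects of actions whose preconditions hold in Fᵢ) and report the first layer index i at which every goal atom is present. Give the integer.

F0 = init (10 atoms)
F1 = F0 ∪ {holds(c), inpos(c), near(c), ready(a,e), ready(c,a), ready(e,d), ready(e,f), ready(f,a), ready(f,c)}  (19 atoms)
goal ⊆ F1  ⇒  h_max = 1

1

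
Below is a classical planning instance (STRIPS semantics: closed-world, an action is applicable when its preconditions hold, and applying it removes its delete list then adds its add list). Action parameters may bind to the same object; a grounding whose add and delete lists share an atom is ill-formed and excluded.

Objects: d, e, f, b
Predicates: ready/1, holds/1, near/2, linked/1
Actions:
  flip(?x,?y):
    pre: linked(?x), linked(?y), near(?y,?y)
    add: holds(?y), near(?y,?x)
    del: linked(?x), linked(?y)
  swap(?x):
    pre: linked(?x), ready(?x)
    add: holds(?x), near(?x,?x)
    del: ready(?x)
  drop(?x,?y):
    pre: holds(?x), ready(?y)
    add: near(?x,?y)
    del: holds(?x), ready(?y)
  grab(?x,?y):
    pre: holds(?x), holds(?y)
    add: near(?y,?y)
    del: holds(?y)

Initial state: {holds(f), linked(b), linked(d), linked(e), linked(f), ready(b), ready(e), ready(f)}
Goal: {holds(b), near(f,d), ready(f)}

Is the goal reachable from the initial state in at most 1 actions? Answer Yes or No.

No

1. swap(b)  →  {holds(b), holds(f), linked(b), linked(d), linked(e), linked(f), near(b,b), ready(e), ready(f)}
2. grab(f,f)  →  {holds(b), linked(b), linked(d), linked(e), linked(f), near(b,b), near(f,f), ready(e), ready(f)}
3. flip(d,f)  →  {holds(b), holds(f), linked(b), linked(e), near(b,b), near(f,d), near(f,f), ready(e), ready(f)}
optimal plan length = 3; 3 > 1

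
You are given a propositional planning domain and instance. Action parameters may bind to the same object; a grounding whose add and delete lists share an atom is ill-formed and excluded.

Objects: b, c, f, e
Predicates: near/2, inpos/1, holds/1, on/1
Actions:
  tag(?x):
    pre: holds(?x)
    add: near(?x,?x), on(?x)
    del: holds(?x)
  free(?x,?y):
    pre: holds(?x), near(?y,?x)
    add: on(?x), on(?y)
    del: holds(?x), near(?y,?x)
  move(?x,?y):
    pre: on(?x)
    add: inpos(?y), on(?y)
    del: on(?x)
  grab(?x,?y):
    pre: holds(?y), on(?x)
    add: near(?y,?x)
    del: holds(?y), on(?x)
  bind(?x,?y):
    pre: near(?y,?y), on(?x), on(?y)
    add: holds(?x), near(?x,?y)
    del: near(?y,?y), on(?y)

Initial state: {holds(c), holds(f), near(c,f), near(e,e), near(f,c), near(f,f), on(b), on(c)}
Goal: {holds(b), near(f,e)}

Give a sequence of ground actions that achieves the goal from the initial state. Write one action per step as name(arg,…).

tag(c); bind(b,c); move(b,e); grab(e,f)

1. tag(c)  →  {holds(f), near(c,c), near(c,f), near(e,e), near(f,c), near(f,f), on(b), on(c)}
2. bind(b,c)  →  {holds(b), holds(f), near(b,c), near(c,f), near(e,e), near(f,c), near(f,f), on(b)}
3. move(b,e)  →  {holds(b), holds(f), inpos(e), near(b,c), near(c,f), near(e,e), near(f,c), near(f,f), on(e)}
4. grab(e,f)  →  {holds(b), inpos(e), near(b,c), near(c,f), near(e,e), near(f,c), near(f,e), near(f,f)}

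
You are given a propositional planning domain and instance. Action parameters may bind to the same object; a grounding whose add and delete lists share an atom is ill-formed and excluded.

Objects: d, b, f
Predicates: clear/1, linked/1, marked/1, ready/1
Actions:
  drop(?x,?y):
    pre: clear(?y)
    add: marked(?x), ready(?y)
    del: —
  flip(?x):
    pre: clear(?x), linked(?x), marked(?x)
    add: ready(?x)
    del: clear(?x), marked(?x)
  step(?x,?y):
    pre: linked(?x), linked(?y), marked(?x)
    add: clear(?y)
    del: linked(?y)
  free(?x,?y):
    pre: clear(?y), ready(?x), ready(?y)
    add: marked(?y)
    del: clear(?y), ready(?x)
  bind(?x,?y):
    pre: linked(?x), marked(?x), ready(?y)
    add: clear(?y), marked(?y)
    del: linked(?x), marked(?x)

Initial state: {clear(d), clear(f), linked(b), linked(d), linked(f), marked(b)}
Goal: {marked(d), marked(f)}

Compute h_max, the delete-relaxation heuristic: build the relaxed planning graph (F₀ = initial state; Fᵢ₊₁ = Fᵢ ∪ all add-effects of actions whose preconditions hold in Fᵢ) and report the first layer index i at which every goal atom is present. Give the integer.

1

F0 = init (6 atoms)
F1 = F0 ∪ {clear(b), marked(d), marked(f), ready(d), ready(f)}  (11 atoms)
goal ⊆ F1  ⇒  h_max = 1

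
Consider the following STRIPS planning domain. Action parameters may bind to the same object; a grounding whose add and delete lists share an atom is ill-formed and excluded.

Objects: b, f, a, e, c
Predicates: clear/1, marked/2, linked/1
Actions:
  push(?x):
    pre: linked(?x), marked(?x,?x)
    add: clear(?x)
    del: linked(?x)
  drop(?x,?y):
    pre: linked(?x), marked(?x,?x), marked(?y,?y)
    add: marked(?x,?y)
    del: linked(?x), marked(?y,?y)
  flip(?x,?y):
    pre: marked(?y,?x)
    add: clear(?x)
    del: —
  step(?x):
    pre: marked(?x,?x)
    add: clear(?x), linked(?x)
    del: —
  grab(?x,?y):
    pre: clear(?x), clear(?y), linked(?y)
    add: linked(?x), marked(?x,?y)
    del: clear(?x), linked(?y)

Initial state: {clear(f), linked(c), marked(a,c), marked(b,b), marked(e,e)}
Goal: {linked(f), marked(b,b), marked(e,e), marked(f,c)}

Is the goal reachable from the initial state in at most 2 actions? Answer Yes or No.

1. flip(c,a)  →  {clear(c), clear(f), linked(c), marked(a,c), marked(b,b), marked(e,e)}
2. grab(f,c)  →  {clear(c), linked(f), marked(a,c), marked(b,b), marked(e,e), marked(f,c)}
optimal plan length = 2; 2 ≤ 2

Yes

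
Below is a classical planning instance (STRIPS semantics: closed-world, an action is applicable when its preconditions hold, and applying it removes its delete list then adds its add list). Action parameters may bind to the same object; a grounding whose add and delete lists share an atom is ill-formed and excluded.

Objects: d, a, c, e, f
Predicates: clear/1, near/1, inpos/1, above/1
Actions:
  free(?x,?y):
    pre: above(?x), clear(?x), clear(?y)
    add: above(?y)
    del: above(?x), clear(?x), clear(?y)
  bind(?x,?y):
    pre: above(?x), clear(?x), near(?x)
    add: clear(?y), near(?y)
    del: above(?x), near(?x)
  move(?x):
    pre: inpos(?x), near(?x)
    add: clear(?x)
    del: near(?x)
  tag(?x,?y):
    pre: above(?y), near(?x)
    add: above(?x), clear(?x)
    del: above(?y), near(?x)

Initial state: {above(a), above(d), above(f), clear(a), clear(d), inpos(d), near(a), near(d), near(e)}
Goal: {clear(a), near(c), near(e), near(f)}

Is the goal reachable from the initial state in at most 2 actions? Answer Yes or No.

1. bind(d,c)  →  {above(a), above(f), clear(a), clear(c), clear(d), inpos(d), near(a), near(c), near(e)}
2. bind(a,f)  →  {above(f), clear(a), clear(c), clear(d), clear(f), inpos(d), near(c), near(e), near(f)}
optimal plan length = 2; 2 ≤ 2

Yes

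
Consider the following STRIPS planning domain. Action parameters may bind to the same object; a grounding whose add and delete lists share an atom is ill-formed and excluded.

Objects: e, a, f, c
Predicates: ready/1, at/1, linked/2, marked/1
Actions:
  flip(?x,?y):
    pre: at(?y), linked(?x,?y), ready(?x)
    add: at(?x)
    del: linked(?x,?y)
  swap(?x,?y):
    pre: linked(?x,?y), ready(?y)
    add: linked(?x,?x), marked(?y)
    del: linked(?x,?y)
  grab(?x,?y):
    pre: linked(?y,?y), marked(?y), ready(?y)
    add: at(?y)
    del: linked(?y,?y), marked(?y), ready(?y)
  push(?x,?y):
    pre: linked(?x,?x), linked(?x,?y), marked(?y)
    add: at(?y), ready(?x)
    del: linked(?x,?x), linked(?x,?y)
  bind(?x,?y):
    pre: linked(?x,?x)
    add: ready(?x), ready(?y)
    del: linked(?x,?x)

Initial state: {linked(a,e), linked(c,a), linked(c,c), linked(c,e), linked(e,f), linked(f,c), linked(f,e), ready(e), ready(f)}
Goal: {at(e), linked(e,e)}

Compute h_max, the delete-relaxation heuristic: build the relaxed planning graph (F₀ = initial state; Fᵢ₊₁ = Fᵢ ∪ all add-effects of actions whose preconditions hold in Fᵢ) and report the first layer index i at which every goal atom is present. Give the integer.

2

F0 = init (9 atoms)
F1 = F0 ∪ {linked(a,a), linked(e,e), linked(f,f), marked(e), marked(f), ready(a), ready(c)}  (16 atoms)
F2 = F1 ∪ {at(e), at(f), marked(a), marked(c)}  (20 atoms)
goal ⊆ F2  ⇒  h_max = 2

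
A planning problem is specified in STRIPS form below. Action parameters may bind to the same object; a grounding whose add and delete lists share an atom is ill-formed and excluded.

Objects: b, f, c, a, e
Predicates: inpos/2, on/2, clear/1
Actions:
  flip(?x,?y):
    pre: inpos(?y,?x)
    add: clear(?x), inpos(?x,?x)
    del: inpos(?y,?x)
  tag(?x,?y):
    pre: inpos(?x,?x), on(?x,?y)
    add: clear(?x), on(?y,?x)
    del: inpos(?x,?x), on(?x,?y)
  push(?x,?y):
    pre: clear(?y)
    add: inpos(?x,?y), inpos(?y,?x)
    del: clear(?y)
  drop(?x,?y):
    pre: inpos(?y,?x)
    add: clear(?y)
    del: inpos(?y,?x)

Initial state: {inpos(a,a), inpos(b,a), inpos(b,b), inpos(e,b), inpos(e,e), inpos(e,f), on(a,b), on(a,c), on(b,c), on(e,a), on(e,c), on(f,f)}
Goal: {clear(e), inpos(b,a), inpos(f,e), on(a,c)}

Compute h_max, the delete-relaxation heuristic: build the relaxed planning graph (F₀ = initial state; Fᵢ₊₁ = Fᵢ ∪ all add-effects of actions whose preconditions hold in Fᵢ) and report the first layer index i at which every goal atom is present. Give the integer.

2

F0 = init (12 atoms)
F1 = F0 ∪ {clear(a), clear(b), clear(e), clear(f), inpos(f,f), on(a,e), on(b,a), on(c,a), on(c,b), on(c,e)}  (22 atoms)
F2 = F1 ∪ {inpos(a,b), inpos(a,c), inpos(a,e), inpos(a,f), inpos(b,c), inpos(b,e), inpos(b,f), inpos(c,a), inpos(c,b), inpos(c,e), inpos(c,f), inpos(e,a), inpos(e,c), inpos(f,a), inpos(f,b), inpos(f,c), inpos(f,e)}  (39 atoms)
goal ⊆ F2  ⇒  h_max = 2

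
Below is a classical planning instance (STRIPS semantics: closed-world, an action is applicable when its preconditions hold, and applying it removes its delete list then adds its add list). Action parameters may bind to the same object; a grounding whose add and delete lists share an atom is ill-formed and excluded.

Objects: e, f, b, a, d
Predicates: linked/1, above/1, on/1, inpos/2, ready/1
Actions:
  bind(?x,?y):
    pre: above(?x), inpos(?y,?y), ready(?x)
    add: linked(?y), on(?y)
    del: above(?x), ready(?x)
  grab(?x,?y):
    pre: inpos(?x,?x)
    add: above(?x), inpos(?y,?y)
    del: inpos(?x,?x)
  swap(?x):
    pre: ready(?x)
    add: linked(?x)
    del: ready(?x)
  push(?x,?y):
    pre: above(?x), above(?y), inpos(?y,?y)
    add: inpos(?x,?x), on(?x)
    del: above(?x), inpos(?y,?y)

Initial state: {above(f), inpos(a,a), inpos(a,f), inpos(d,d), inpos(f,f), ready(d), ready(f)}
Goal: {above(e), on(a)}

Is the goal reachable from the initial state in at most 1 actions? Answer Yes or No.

1. bind(f,a)  →  {inpos(a,a), inpos(a,f), inpos(d,d), inpos(f,f), linked(a), on(a), ready(d)}
2. grab(f,e)  →  {above(f), inpos(a,a), inpos(a,f), inpos(d,d), inpos(e,e), linked(a), on(a), ready(d)}
3. grab(e,f)  →  {above(e), above(f), inpos(a,a), inpos(a,f), inpos(d,d), inpos(f,f), linked(a), on(a), ready(d)}
optimal plan length = 3; 3 > 1

No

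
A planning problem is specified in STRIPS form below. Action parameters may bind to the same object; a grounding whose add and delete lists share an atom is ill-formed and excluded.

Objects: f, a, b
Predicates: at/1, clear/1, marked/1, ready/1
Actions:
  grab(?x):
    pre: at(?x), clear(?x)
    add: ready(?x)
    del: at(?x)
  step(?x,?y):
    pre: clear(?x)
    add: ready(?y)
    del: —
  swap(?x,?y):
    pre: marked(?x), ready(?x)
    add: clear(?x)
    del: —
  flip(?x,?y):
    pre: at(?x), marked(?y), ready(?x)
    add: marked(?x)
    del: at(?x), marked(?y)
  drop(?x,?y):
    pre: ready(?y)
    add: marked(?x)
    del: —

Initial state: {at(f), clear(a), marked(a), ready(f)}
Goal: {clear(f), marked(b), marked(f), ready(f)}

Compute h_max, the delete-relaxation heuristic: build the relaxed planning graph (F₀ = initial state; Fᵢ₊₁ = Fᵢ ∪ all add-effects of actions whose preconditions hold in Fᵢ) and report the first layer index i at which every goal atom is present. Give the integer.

2

F0 = init (4 atoms)
F1 = F0 ∪ {marked(b), marked(f), ready(a), ready(b)}  (8 atoms)
F2 = F1 ∪ {clear(b), clear(f)}  (10 atoms)
goal ⊆ F2  ⇒  h_max = 2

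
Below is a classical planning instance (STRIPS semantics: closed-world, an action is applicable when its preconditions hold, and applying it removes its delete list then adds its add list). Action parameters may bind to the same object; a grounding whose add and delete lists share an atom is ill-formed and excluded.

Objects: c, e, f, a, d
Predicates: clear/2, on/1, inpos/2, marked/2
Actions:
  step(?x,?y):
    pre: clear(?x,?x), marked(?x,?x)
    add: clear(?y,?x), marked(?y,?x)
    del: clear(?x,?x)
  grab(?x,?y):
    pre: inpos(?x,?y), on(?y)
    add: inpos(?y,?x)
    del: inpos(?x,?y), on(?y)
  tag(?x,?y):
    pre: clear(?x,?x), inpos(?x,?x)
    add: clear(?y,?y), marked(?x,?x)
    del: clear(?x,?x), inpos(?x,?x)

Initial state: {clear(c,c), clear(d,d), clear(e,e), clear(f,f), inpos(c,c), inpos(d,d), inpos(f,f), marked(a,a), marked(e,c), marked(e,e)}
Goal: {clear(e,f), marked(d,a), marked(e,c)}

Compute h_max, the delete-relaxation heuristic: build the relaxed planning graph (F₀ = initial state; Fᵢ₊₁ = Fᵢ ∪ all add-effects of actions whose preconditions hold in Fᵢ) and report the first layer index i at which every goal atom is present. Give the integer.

F0 = init (10 atoms)
F1 = F0 ∪ {clear(a,a), clear(a,e), clear(c,e), clear(d,e), clear(f,e), marked(a,e), marked(c,c), marked(c,e), marked(d,d), marked(d,e), marked(f,e), marked(f,f)}  (22 atoms)
F2 = F1 ∪ {clear(a,c), clear(a,d), clear(a,f), clear(c,a), clear(c,d), clear(c,f), clear(d,a), clear(d,c), clear(d,f), clear(e,a), clear(e,c), clear(e,d), clear(e,f), clear(f,a), clear(f,c), clear(f,d), marked(a,c), marked(a,d), marked(a,f), marked(c,a), marked(c,d), marked(c,f), marked(d,a), marked(d,c), marked(d,f), marked(e,a), marked(e,d), marked(e,f), marked(f,a), marked(f,c), marked(f,d)}  (53 atoms)
goal ⊆ F2  ⇒  h_max = 2

2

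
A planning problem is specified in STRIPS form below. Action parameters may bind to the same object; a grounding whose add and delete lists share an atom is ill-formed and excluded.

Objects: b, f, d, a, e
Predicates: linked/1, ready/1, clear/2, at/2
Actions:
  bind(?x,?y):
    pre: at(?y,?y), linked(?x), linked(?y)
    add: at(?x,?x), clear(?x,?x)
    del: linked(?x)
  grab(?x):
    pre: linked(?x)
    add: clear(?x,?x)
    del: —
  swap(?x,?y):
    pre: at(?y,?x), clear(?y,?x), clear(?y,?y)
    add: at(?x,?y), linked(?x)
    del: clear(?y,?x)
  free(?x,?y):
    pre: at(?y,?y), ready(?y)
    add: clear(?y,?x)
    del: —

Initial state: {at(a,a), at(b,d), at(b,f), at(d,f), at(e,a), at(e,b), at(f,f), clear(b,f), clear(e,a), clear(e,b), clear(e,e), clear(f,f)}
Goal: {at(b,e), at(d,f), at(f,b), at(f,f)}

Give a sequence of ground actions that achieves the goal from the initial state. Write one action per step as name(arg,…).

1. swap(b,e)  →  {at(a,a), at(b,d), at(b,e), at(b,f), at(d,f), at(e,a), at(e,b), at(f,f), clear(b,f), clear(e,a), clear(e,e), clear(f,f), linked(b)}
2. grab(b)  →  {at(a,a), at(b,d), at(b,e), at(b,f), at(d,f), at(e,a), at(e,b), at(f,f), clear(b,b), clear(b,f), clear(e,a), clear(e,e), clear(f,f), linked(b)}
3. swap(f,b)  →  {at(a,a), at(b,d), at(b,e), at(b,f), at(d,f), at(e,a), at(e,b), at(f,b), at(f,f), clear(b,b), clear(e,a), clear(e,e), clear(f,f), linked(b), linked(f)}

swap(b,e); grab(b); swap(f,b)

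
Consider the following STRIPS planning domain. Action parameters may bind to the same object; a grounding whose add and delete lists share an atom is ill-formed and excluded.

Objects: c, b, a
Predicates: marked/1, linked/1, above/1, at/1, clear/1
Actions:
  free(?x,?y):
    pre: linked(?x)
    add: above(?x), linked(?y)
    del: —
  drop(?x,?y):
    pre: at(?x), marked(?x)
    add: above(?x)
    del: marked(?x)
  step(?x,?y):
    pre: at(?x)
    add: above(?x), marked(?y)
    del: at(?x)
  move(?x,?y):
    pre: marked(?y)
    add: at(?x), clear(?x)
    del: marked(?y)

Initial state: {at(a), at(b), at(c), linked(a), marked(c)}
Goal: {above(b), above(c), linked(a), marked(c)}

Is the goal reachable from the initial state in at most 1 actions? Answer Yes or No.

1. drop(c,c)  →  {above(c), at(a), at(b), at(c), linked(a)}
2. step(b,c)  →  {above(b), above(c), at(a), at(c), linked(a), marked(c)}
optimal plan length = 2; 2 > 1

No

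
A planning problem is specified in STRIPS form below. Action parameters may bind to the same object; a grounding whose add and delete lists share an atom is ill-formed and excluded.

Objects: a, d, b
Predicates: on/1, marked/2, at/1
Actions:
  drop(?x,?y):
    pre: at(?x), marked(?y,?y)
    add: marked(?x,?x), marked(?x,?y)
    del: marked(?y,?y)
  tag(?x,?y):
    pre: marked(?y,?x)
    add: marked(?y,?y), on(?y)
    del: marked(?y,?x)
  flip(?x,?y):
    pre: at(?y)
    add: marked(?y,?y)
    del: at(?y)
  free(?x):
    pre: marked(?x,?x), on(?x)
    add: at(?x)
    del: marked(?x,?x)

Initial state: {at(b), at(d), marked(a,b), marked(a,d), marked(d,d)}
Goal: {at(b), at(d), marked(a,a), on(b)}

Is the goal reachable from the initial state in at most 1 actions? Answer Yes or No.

1. drop(b,d)  →  {at(b), at(d), marked(a,b), marked(a,d), marked(b,b), marked(b,d)}
2. tag(d,a)  →  {at(b), at(d), marked(a,a), marked(a,b), marked(b,b), marked(b,d), on(a)}
3. tag(d,b)  →  {at(b), at(d), marked(a,a), marked(a,b), marked(b,b), on(a), on(b)}
optimal plan length = 3; 3 > 1

No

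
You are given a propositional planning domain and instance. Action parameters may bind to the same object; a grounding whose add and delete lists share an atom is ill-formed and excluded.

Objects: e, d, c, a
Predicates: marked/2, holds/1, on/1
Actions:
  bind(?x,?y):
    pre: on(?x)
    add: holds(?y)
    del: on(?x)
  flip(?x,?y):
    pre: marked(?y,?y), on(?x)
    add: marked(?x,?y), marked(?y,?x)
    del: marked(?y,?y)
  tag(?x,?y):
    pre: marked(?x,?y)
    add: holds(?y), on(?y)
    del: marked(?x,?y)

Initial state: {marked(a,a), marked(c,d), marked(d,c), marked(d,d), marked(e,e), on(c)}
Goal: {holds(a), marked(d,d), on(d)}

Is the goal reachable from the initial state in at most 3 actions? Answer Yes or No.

1. bind(c,a)  →  {holds(a), marked(a,a), marked(c,d), marked(d,c), marked(d,d), marked(e,e)}
2. tag(c,d)  →  {holds(a), holds(d), marked(a,a), marked(d,c), marked(d,d), marked(e,e), on(d)}
optimal plan length = 2; 2 ≤ 3

Yes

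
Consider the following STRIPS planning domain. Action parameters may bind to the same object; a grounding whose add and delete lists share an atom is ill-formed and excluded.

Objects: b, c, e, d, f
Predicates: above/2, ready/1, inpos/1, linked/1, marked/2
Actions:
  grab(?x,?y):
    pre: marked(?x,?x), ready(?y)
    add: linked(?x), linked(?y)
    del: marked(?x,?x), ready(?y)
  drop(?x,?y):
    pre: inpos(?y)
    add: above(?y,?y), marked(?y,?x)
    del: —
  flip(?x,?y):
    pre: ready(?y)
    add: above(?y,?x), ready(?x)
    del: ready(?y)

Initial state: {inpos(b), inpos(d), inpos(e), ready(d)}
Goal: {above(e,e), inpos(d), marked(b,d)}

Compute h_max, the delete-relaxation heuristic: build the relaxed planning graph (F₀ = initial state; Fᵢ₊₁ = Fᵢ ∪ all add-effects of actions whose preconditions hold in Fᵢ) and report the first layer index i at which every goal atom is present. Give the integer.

1

F0 = init (4 atoms)
F1 = F0 ∪ {above(b,b), above(d,b), above(d,c), above(d,d), above(d,e), above(d,f), above(e,e), marked(b,b), marked(b,c), marked(b,d), marked(b,e), marked(b,f), marked(d,b), marked(d,c), marked(d,d), marked(d,e), marked(d,f), marked(e,b), marked(e,c), marked(e,d), marked(e,e), marked(e,f), ready(b), ready(c), ready(e), ready(f)}  (30 atoms)
goal ⊆ F1  ⇒  h_max = 1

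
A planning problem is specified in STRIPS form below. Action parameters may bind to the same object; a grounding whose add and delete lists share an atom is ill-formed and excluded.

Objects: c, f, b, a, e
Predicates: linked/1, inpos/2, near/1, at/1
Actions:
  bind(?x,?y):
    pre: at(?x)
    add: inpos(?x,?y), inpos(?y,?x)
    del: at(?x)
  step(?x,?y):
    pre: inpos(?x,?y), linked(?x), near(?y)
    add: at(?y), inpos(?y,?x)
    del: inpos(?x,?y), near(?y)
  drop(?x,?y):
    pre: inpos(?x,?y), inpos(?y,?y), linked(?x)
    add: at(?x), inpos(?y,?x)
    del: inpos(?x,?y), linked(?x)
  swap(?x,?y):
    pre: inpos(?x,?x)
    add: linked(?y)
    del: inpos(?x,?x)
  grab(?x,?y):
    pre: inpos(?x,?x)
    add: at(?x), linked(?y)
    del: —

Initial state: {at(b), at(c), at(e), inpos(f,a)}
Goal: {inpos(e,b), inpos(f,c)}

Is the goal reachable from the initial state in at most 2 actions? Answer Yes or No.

1. bind(c,f)  →  {at(b), at(e), inpos(c,f), inpos(f,a), inpos(f,c)}
2. bind(b,e)  →  {at(e), inpos(b,e), inpos(c,f), inpos(e,b), inpos(f,a), inpos(f,c)}
optimal plan length = 2; 2 ≤ 2

Yes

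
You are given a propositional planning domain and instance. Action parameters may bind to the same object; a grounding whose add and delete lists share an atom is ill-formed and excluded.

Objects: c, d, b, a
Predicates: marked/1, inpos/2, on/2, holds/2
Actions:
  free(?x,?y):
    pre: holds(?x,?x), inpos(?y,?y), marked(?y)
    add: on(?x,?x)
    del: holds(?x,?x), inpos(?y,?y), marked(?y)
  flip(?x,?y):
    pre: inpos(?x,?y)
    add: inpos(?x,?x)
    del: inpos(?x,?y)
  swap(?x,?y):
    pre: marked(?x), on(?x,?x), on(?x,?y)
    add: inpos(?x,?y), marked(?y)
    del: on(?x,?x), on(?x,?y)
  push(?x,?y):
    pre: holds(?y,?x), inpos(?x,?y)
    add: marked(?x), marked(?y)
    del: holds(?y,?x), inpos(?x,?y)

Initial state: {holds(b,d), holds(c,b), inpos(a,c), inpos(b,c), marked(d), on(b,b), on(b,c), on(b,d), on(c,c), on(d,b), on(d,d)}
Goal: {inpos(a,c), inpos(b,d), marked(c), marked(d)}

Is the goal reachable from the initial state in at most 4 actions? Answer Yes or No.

Yes

1. push(b,c)  →  {holds(b,d), inpos(a,c), marked(b), marked(c), marked(d), on(b,b), on(b,c), on(b,d), on(c,c), on(d,b), on(d,d)}
2. swap(b,d)  →  {holds(b,d), inpos(a,c), inpos(b,d), marked(b), marked(c), marked(d), on(b,c), on(c,c), on(d,b), on(d,d)}
optimal plan length = 2; 2 ≤ 4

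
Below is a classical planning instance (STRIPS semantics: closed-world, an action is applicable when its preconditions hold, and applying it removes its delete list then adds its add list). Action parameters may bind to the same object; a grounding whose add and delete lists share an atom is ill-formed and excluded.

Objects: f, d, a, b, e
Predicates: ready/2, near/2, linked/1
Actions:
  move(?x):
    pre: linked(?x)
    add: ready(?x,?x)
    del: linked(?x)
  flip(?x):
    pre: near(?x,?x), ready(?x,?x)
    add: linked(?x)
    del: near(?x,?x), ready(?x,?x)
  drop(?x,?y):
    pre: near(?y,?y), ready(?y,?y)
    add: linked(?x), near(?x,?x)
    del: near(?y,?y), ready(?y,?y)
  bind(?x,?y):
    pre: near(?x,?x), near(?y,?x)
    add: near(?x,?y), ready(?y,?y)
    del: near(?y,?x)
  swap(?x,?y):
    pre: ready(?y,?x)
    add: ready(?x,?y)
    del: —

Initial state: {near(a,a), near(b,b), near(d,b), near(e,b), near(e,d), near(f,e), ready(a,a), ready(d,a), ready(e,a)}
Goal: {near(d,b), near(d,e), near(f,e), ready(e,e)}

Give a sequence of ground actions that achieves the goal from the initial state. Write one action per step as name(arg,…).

drop(d,a); bind(d,e)

1. drop(d,a)  →  {linked(d), near(b,b), near(d,b), near(d,d), near(e,b), near(e,d), near(f,e), ready(d,a), ready(e,a)}
2. bind(d,e)  →  {linked(d), near(b,b), near(d,b), near(d,d), near(d,e), near(e,b), near(f,e), ready(d,a), ready(e,a), ready(e,e)}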